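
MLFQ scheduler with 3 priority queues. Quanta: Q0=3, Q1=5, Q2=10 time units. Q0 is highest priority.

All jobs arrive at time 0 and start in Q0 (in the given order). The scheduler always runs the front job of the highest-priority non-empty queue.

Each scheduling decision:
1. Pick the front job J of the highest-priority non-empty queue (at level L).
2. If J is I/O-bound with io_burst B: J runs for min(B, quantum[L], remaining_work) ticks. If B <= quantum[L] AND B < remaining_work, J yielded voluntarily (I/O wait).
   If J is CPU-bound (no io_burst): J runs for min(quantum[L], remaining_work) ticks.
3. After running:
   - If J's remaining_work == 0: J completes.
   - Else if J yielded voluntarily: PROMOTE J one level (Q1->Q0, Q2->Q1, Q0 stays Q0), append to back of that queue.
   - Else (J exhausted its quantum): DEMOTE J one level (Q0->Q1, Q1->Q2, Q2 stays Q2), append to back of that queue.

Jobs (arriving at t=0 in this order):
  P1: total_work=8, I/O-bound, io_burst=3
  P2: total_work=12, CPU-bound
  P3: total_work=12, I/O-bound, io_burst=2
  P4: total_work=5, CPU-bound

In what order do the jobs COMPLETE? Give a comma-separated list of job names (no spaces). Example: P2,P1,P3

t=0-3: P1@Q0 runs 3, rem=5, I/O yield, promote→Q0. Q0=[P2,P3,P4,P1] Q1=[] Q2=[]
t=3-6: P2@Q0 runs 3, rem=9, quantum used, demote→Q1. Q0=[P3,P4,P1] Q1=[P2] Q2=[]
t=6-8: P3@Q0 runs 2, rem=10, I/O yield, promote→Q0. Q0=[P4,P1,P3] Q1=[P2] Q2=[]
t=8-11: P4@Q0 runs 3, rem=2, quantum used, demote→Q1. Q0=[P1,P3] Q1=[P2,P4] Q2=[]
t=11-14: P1@Q0 runs 3, rem=2, I/O yield, promote→Q0. Q0=[P3,P1] Q1=[P2,P4] Q2=[]
t=14-16: P3@Q0 runs 2, rem=8, I/O yield, promote→Q0. Q0=[P1,P3] Q1=[P2,P4] Q2=[]
t=16-18: P1@Q0 runs 2, rem=0, completes. Q0=[P3] Q1=[P2,P4] Q2=[]
t=18-20: P3@Q0 runs 2, rem=6, I/O yield, promote→Q0. Q0=[P3] Q1=[P2,P4] Q2=[]
t=20-22: P3@Q0 runs 2, rem=4, I/O yield, promote→Q0. Q0=[P3] Q1=[P2,P4] Q2=[]
t=22-24: P3@Q0 runs 2, rem=2, I/O yield, promote→Q0. Q0=[P3] Q1=[P2,P4] Q2=[]
t=24-26: P3@Q0 runs 2, rem=0, completes. Q0=[] Q1=[P2,P4] Q2=[]
t=26-31: P2@Q1 runs 5, rem=4, quantum used, demote→Q2. Q0=[] Q1=[P4] Q2=[P2]
t=31-33: P4@Q1 runs 2, rem=0, completes. Q0=[] Q1=[] Q2=[P2]
t=33-37: P2@Q2 runs 4, rem=0, completes. Q0=[] Q1=[] Q2=[]

Answer: P1,P3,P4,P2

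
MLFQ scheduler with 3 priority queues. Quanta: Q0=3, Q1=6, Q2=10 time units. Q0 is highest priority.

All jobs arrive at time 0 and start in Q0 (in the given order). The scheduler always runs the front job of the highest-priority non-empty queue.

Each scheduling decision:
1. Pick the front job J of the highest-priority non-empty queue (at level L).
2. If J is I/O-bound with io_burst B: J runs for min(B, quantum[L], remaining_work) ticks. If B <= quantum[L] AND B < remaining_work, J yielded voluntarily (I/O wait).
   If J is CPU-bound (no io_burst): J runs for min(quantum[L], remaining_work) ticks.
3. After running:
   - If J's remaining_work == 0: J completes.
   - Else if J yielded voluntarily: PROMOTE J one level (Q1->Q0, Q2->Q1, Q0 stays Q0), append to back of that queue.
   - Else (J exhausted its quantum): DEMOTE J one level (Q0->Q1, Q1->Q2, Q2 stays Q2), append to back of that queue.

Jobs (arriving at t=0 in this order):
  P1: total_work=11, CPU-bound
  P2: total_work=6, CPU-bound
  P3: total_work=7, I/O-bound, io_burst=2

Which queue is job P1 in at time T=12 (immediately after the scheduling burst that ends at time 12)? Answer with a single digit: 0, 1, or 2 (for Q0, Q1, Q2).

t=0-3: P1@Q0 runs 3, rem=8, quantum used, demote→Q1. Q0=[P2,P3] Q1=[P1] Q2=[]
t=3-6: P2@Q0 runs 3, rem=3, quantum used, demote→Q1. Q0=[P3] Q1=[P1,P2] Q2=[]
t=6-8: P3@Q0 runs 2, rem=5, I/O yield, promote→Q0. Q0=[P3] Q1=[P1,P2] Q2=[]
t=8-10: P3@Q0 runs 2, rem=3, I/O yield, promote→Q0. Q0=[P3] Q1=[P1,P2] Q2=[]
t=10-12: P3@Q0 runs 2, rem=1, I/O yield, promote→Q0. Q0=[P3] Q1=[P1,P2] Q2=[]
t=12-13: P3@Q0 runs 1, rem=0, completes. Q0=[] Q1=[P1,P2] Q2=[]
t=13-19: P1@Q1 runs 6, rem=2, quantum used, demote→Q2. Q0=[] Q1=[P2] Q2=[P1]
t=19-22: P2@Q1 runs 3, rem=0, completes. Q0=[] Q1=[] Q2=[P1]
t=22-24: P1@Q2 runs 2, rem=0, completes. Q0=[] Q1=[] Q2=[]

Answer: 1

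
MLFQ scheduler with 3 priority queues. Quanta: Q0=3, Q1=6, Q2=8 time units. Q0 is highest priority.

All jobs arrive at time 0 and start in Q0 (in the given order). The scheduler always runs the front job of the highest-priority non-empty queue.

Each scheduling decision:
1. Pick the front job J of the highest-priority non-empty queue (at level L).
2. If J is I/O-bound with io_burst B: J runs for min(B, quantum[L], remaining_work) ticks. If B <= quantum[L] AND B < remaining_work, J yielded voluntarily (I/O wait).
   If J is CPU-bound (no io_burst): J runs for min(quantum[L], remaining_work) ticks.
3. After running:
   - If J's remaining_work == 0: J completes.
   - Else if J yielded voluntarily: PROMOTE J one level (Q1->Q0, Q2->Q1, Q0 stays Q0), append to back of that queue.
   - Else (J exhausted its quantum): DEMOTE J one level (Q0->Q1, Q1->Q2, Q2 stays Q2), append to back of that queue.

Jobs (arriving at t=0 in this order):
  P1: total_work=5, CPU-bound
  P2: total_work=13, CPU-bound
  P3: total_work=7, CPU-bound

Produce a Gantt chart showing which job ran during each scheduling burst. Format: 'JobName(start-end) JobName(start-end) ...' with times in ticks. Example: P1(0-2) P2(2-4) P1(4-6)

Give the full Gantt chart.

Answer: P1(0-3) P2(3-6) P3(6-9) P1(9-11) P2(11-17) P3(17-21) P2(21-25)

Derivation:
t=0-3: P1@Q0 runs 3, rem=2, quantum used, demote→Q1. Q0=[P2,P3] Q1=[P1] Q2=[]
t=3-6: P2@Q0 runs 3, rem=10, quantum used, demote→Q1. Q0=[P3] Q1=[P1,P2] Q2=[]
t=6-9: P3@Q0 runs 3, rem=4, quantum used, demote→Q1. Q0=[] Q1=[P1,P2,P3] Q2=[]
t=9-11: P1@Q1 runs 2, rem=0, completes. Q0=[] Q1=[P2,P3] Q2=[]
t=11-17: P2@Q1 runs 6, rem=4, quantum used, demote→Q2. Q0=[] Q1=[P3] Q2=[P2]
t=17-21: P3@Q1 runs 4, rem=0, completes. Q0=[] Q1=[] Q2=[P2]
t=21-25: P2@Q2 runs 4, rem=0, completes. Q0=[] Q1=[] Q2=[]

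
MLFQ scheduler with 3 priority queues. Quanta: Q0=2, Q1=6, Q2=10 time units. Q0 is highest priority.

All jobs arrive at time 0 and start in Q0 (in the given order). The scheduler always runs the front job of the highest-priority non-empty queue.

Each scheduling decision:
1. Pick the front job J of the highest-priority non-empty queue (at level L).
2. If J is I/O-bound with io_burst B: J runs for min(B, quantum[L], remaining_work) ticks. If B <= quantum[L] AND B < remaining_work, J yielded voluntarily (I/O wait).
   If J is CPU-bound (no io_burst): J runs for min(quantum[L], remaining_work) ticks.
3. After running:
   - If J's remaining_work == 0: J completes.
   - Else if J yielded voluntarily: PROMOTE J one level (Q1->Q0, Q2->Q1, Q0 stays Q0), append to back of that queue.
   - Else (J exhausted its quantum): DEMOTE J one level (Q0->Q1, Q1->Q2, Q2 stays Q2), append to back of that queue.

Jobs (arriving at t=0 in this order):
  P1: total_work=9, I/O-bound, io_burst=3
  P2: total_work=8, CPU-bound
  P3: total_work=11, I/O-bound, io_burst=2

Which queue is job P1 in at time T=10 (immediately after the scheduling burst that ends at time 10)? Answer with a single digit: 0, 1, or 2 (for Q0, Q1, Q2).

Answer: 1

Derivation:
t=0-2: P1@Q0 runs 2, rem=7, quantum used, demote→Q1. Q0=[P2,P3] Q1=[P1] Q2=[]
t=2-4: P2@Q0 runs 2, rem=6, quantum used, demote→Q1. Q0=[P3] Q1=[P1,P2] Q2=[]
t=4-6: P3@Q0 runs 2, rem=9, I/O yield, promote→Q0. Q0=[P3] Q1=[P1,P2] Q2=[]
t=6-8: P3@Q0 runs 2, rem=7, I/O yield, promote→Q0. Q0=[P3] Q1=[P1,P2] Q2=[]
t=8-10: P3@Q0 runs 2, rem=5, I/O yield, promote→Q0. Q0=[P3] Q1=[P1,P2] Q2=[]
t=10-12: P3@Q0 runs 2, rem=3, I/O yield, promote→Q0. Q0=[P3] Q1=[P1,P2] Q2=[]
t=12-14: P3@Q0 runs 2, rem=1, I/O yield, promote→Q0. Q0=[P3] Q1=[P1,P2] Q2=[]
t=14-15: P3@Q0 runs 1, rem=0, completes. Q0=[] Q1=[P1,P2] Q2=[]
t=15-18: P1@Q1 runs 3, rem=4, I/O yield, promote→Q0. Q0=[P1] Q1=[P2] Q2=[]
t=18-20: P1@Q0 runs 2, rem=2, quantum used, demote→Q1. Q0=[] Q1=[P2,P1] Q2=[]
t=20-26: P2@Q1 runs 6, rem=0, completes. Q0=[] Q1=[P1] Q2=[]
t=26-28: P1@Q1 runs 2, rem=0, completes. Q0=[] Q1=[] Q2=[]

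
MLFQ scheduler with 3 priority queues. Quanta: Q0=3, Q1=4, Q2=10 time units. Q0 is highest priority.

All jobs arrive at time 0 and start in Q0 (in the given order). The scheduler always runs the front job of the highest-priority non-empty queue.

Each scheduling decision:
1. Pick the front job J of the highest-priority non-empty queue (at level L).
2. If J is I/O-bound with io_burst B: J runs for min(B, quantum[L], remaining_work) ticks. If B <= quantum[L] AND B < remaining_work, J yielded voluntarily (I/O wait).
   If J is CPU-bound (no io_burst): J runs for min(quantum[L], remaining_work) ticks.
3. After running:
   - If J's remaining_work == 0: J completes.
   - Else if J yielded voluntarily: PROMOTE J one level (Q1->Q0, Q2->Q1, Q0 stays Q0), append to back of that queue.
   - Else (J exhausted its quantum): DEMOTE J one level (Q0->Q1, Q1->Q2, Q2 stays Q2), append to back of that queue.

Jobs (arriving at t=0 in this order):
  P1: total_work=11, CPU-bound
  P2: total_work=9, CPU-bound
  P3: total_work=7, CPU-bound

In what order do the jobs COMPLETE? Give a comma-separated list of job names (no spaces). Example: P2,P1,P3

Answer: P3,P1,P2

Derivation:
t=0-3: P1@Q0 runs 3, rem=8, quantum used, demote→Q1. Q0=[P2,P3] Q1=[P1] Q2=[]
t=3-6: P2@Q0 runs 3, rem=6, quantum used, demote→Q1. Q0=[P3] Q1=[P1,P2] Q2=[]
t=6-9: P3@Q0 runs 3, rem=4, quantum used, demote→Q1. Q0=[] Q1=[P1,P2,P3] Q2=[]
t=9-13: P1@Q1 runs 4, rem=4, quantum used, demote→Q2. Q0=[] Q1=[P2,P3] Q2=[P1]
t=13-17: P2@Q1 runs 4, rem=2, quantum used, demote→Q2. Q0=[] Q1=[P3] Q2=[P1,P2]
t=17-21: P3@Q1 runs 4, rem=0, completes. Q0=[] Q1=[] Q2=[P1,P2]
t=21-25: P1@Q2 runs 4, rem=0, completes. Q0=[] Q1=[] Q2=[P2]
t=25-27: P2@Q2 runs 2, rem=0, completes. Q0=[] Q1=[] Q2=[]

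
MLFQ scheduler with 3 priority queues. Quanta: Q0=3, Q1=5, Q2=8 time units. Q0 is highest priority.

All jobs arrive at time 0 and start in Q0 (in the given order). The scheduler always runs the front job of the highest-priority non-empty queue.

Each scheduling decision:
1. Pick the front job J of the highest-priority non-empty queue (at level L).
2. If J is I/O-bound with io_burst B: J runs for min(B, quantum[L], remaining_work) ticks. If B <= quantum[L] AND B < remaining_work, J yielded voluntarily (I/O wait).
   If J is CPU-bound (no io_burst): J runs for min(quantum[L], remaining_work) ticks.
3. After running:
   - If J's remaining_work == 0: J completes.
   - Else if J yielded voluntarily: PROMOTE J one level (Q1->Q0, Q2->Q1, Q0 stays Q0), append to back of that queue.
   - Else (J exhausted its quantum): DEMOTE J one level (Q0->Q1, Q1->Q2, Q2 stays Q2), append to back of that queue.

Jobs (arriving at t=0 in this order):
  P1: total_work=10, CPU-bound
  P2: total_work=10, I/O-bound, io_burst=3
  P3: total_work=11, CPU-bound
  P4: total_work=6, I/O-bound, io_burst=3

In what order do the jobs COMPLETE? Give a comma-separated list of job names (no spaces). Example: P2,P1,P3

Answer: P4,P2,P1,P3

Derivation:
t=0-3: P1@Q0 runs 3, rem=7, quantum used, demote→Q1. Q0=[P2,P3,P4] Q1=[P1] Q2=[]
t=3-6: P2@Q0 runs 3, rem=7, I/O yield, promote→Q0. Q0=[P3,P4,P2] Q1=[P1] Q2=[]
t=6-9: P3@Q0 runs 3, rem=8, quantum used, demote→Q1. Q0=[P4,P2] Q1=[P1,P3] Q2=[]
t=9-12: P4@Q0 runs 3, rem=3, I/O yield, promote→Q0. Q0=[P2,P4] Q1=[P1,P3] Q2=[]
t=12-15: P2@Q0 runs 3, rem=4, I/O yield, promote→Q0. Q0=[P4,P2] Q1=[P1,P3] Q2=[]
t=15-18: P4@Q0 runs 3, rem=0, completes. Q0=[P2] Q1=[P1,P3] Q2=[]
t=18-21: P2@Q0 runs 3, rem=1, I/O yield, promote→Q0. Q0=[P2] Q1=[P1,P3] Q2=[]
t=21-22: P2@Q0 runs 1, rem=0, completes. Q0=[] Q1=[P1,P3] Q2=[]
t=22-27: P1@Q1 runs 5, rem=2, quantum used, demote→Q2. Q0=[] Q1=[P3] Q2=[P1]
t=27-32: P3@Q1 runs 5, rem=3, quantum used, demote→Q2. Q0=[] Q1=[] Q2=[P1,P3]
t=32-34: P1@Q2 runs 2, rem=0, completes. Q0=[] Q1=[] Q2=[P3]
t=34-37: P3@Q2 runs 3, rem=0, completes. Q0=[] Q1=[] Q2=[]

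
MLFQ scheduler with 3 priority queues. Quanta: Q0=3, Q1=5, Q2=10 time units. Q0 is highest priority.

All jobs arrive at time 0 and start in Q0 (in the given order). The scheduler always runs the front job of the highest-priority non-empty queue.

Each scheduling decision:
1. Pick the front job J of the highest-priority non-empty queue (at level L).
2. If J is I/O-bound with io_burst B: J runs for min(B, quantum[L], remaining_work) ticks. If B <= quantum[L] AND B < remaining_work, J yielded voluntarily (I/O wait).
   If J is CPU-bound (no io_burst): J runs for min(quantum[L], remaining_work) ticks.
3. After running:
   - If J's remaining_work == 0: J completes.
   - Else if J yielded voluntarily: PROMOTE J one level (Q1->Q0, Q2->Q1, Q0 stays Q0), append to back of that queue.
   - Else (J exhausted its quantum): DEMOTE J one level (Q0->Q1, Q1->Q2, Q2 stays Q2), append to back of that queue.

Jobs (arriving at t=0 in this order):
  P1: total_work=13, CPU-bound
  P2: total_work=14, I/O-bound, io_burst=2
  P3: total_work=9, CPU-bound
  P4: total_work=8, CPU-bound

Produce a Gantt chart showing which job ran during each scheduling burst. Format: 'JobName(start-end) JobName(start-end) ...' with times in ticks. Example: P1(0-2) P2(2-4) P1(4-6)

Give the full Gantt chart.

Answer: P1(0-3) P2(3-5) P3(5-8) P4(8-11) P2(11-13) P2(13-15) P2(15-17) P2(17-19) P2(19-21) P2(21-23) P1(23-28) P3(28-33) P4(33-38) P1(38-43) P3(43-44)

Derivation:
t=0-3: P1@Q0 runs 3, rem=10, quantum used, demote→Q1. Q0=[P2,P3,P4] Q1=[P1] Q2=[]
t=3-5: P2@Q0 runs 2, rem=12, I/O yield, promote→Q0. Q0=[P3,P4,P2] Q1=[P1] Q2=[]
t=5-8: P3@Q0 runs 3, rem=6, quantum used, demote→Q1. Q0=[P4,P2] Q1=[P1,P3] Q2=[]
t=8-11: P4@Q0 runs 3, rem=5, quantum used, demote→Q1. Q0=[P2] Q1=[P1,P3,P4] Q2=[]
t=11-13: P2@Q0 runs 2, rem=10, I/O yield, promote→Q0. Q0=[P2] Q1=[P1,P3,P4] Q2=[]
t=13-15: P2@Q0 runs 2, rem=8, I/O yield, promote→Q0. Q0=[P2] Q1=[P1,P3,P4] Q2=[]
t=15-17: P2@Q0 runs 2, rem=6, I/O yield, promote→Q0. Q0=[P2] Q1=[P1,P3,P4] Q2=[]
t=17-19: P2@Q0 runs 2, rem=4, I/O yield, promote→Q0. Q0=[P2] Q1=[P1,P3,P4] Q2=[]
t=19-21: P2@Q0 runs 2, rem=2, I/O yield, promote→Q0. Q0=[P2] Q1=[P1,P3,P4] Q2=[]
t=21-23: P2@Q0 runs 2, rem=0, completes. Q0=[] Q1=[P1,P3,P4] Q2=[]
t=23-28: P1@Q1 runs 5, rem=5, quantum used, demote→Q2. Q0=[] Q1=[P3,P4] Q2=[P1]
t=28-33: P3@Q1 runs 5, rem=1, quantum used, demote→Q2. Q0=[] Q1=[P4] Q2=[P1,P3]
t=33-38: P4@Q1 runs 5, rem=0, completes. Q0=[] Q1=[] Q2=[P1,P3]
t=38-43: P1@Q2 runs 5, rem=0, completes. Q0=[] Q1=[] Q2=[P3]
t=43-44: P3@Q2 runs 1, rem=0, completes. Q0=[] Q1=[] Q2=[]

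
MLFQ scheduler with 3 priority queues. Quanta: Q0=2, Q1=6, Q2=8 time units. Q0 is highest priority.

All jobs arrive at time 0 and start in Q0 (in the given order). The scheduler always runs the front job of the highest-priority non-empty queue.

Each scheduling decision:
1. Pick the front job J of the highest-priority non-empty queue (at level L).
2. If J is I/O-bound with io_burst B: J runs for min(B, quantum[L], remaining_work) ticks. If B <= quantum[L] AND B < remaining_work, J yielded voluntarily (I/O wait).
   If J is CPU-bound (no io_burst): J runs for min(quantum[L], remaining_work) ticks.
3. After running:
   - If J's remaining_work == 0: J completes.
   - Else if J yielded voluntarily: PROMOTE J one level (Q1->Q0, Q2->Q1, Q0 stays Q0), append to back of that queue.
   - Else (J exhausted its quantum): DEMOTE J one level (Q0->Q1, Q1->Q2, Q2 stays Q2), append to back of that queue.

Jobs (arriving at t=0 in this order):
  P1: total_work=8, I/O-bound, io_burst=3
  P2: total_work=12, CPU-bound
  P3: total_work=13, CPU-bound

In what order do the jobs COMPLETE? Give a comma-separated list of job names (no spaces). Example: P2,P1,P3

Answer: P1,P2,P3

Derivation:
t=0-2: P1@Q0 runs 2, rem=6, quantum used, demote→Q1. Q0=[P2,P3] Q1=[P1] Q2=[]
t=2-4: P2@Q0 runs 2, rem=10, quantum used, demote→Q1. Q0=[P3] Q1=[P1,P2] Q2=[]
t=4-6: P3@Q0 runs 2, rem=11, quantum used, demote→Q1. Q0=[] Q1=[P1,P2,P3] Q2=[]
t=6-9: P1@Q1 runs 3, rem=3, I/O yield, promote→Q0. Q0=[P1] Q1=[P2,P3] Q2=[]
t=9-11: P1@Q0 runs 2, rem=1, quantum used, demote→Q1. Q0=[] Q1=[P2,P3,P1] Q2=[]
t=11-17: P2@Q1 runs 6, rem=4, quantum used, demote→Q2. Q0=[] Q1=[P3,P1] Q2=[P2]
t=17-23: P3@Q1 runs 6, rem=5, quantum used, demote→Q2. Q0=[] Q1=[P1] Q2=[P2,P3]
t=23-24: P1@Q1 runs 1, rem=0, completes. Q0=[] Q1=[] Q2=[P2,P3]
t=24-28: P2@Q2 runs 4, rem=0, completes. Q0=[] Q1=[] Q2=[P3]
t=28-33: P3@Q2 runs 5, rem=0, completes. Q0=[] Q1=[] Q2=[]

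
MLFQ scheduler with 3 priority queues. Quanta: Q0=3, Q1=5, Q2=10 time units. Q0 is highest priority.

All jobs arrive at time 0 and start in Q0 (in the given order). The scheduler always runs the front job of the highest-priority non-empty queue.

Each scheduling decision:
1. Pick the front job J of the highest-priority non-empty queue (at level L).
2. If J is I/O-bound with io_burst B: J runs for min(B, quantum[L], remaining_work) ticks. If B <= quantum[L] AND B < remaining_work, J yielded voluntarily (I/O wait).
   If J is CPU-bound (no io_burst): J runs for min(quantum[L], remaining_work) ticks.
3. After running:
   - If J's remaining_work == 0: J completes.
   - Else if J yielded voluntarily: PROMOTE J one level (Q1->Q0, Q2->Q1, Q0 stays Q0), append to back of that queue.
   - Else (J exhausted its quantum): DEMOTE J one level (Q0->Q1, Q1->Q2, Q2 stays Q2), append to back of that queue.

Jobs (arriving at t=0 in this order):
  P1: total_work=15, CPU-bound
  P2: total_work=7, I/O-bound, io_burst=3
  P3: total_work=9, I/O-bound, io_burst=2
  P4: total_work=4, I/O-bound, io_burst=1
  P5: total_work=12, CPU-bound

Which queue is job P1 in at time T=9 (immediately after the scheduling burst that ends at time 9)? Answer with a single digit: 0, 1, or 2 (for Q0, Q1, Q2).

Answer: 1

Derivation:
t=0-3: P1@Q0 runs 3, rem=12, quantum used, demote→Q1. Q0=[P2,P3,P4,P5] Q1=[P1] Q2=[]
t=3-6: P2@Q0 runs 3, rem=4, I/O yield, promote→Q0. Q0=[P3,P4,P5,P2] Q1=[P1] Q2=[]
t=6-8: P3@Q0 runs 2, rem=7, I/O yield, promote→Q0. Q0=[P4,P5,P2,P3] Q1=[P1] Q2=[]
t=8-9: P4@Q0 runs 1, rem=3, I/O yield, promote→Q0. Q0=[P5,P2,P3,P4] Q1=[P1] Q2=[]
t=9-12: P5@Q0 runs 3, rem=9, quantum used, demote→Q1. Q0=[P2,P3,P4] Q1=[P1,P5] Q2=[]
t=12-15: P2@Q0 runs 3, rem=1, I/O yield, promote→Q0. Q0=[P3,P4,P2] Q1=[P1,P5] Q2=[]
t=15-17: P3@Q0 runs 2, rem=5, I/O yield, promote→Q0. Q0=[P4,P2,P3] Q1=[P1,P5] Q2=[]
t=17-18: P4@Q0 runs 1, rem=2, I/O yield, promote→Q0. Q0=[P2,P3,P4] Q1=[P1,P5] Q2=[]
t=18-19: P2@Q0 runs 1, rem=0, completes. Q0=[P3,P4] Q1=[P1,P5] Q2=[]
t=19-21: P3@Q0 runs 2, rem=3, I/O yield, promote→Q0. Q0=[P4,P3] Q1=[P1,P5] Q2=[]
t=21-22: P4@Q0 runs 1, rem=1, I/O yield, promote→Q0. Q0=[P3,P4] Q1=[P1,P5] Q2=[]
t=22-24: P3@Q0 runs 2, rem=1, I/O yield, promote→Q0. Q0=[P4,P3] Q1=[P1,P5] Q2=[]
t=24-25: P4@Q0 runs 1, rem=0, completes. Q0=[P3] Q1=[P1,P5] Q2=[]
t=25-26: P3@Q0 runs 1, rem=0, completes. Q0=[] Q1=[P1,P5] Q2=[]
t=26-31: P1@Q1 runs 5, rem=7, quantum used, demote→Q2. Q0=[] Q1=[P5] Q2=[P1]
t=31-36: P5@Q1 runs 5, rem=4, quantum used, demote→Q2. Q0=[] Q1=[] Q2=[P1,P5]
t=36-43: P1@Q2 runs 7, rem=0, completes. Q0=[] Q1=[] Q2=[P5]
t=43-47: P5@Q2 runs 4, rem=0, completes. Q0=[] Q1=[] Q2=[]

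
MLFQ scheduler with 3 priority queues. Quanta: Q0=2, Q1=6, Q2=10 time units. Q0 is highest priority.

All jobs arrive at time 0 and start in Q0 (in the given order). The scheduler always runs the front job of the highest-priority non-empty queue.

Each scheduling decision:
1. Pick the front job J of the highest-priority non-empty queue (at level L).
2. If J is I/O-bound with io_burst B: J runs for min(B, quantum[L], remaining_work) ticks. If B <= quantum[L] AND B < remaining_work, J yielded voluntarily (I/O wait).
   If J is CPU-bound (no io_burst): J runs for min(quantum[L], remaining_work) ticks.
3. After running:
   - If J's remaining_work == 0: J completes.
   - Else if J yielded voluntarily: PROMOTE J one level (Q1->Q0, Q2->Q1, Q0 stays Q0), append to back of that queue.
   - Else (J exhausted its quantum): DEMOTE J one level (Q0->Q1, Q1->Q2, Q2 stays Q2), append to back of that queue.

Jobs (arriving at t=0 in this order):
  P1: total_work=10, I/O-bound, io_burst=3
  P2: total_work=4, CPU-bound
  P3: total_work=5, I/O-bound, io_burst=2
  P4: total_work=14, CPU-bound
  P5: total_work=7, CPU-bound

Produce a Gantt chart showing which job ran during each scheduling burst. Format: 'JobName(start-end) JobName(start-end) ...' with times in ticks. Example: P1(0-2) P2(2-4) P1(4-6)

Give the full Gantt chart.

t=0-2: P1@Q0 runs 2, rem=8, quantum used, demote→Q1. Q0=[P2,P3,P4,P5] Q1=[P1] Q2=[]
t=2-4: P2@Q0 runs 2, rem=2, quantum used, demote→Q1. Q0=[P3,P4,P5] Q1=[P1,P2] Q2=[]
t=4-6: P3@Q0 runs 2, rem=3, I/O yield, promote→Q0. Q0=[P4,P5,P3] Q1=[P1,P2] Q2=[]
t=6-8: P4@Q0 runs 2, rem=12, quantum used, demote→Q1. Q0=[P5,P3] Q1=[P1,P2,P4] Q2=[]
t=8-10: P5@Q0 runs 2, rem=5, quantum used, demote→Q1. Q0=[P3] Q1=[P1,P2,P4,P5] Q2=[]
t=10-12: P3@Q0 runs 2, rem=1, I/O yield, promote→Q0. Q0=[P3] Q1=[P1,P2,P4,P5] Q2=[]
t=12-13: P3@Q0 runs 1, rem=0, completes. Q0=[] Q1=[P1,P2,P4,P5] Q2=[]
t=13-16: P1@Q1 runs 3, rem=5, I/O yield, promote→Q0. Q0=[P1] Q1=[P2,P4,P5] Q2=[]
t=16-18: P1@Q0 runs 2, rem=3, quantum used, demote→Q1. Q0=[] Q1=[P2,P4,P5,P1] Q2=[]
t=18-20: P2@Q1 runs 2, rem=0, completes. Q0=[] Q1=[P4,P5,P1] Q2=[]
t=20-26: P4@Q1 runs 6, rem=6, quantum used, demote→Q2. Q0=[] Q1=[P5,P1] Q2=[P4]
t=26-31: P5@Q1 runs 5, rem=0, completes. Q0=[] Q1=[P1] Q2=[P4]
t=31-34: P1@Q1 runs 3, rem=0, completes. Q0=[] Q1=[] Q2=[P4]
t=34-40: P4@Q2 runs 6, rem=0, completes. Q0=[] Q1=[] Q2=[]

Answer: P1(0-2) P2(2-4) P3(4-6) P4(6-8) P5(8-10) P3(10-12) P3(12-13) P1(13-16) P1(16-18) P2(18-20) P4(20-26) P5(26-31) P1(31-34) P4(34-40)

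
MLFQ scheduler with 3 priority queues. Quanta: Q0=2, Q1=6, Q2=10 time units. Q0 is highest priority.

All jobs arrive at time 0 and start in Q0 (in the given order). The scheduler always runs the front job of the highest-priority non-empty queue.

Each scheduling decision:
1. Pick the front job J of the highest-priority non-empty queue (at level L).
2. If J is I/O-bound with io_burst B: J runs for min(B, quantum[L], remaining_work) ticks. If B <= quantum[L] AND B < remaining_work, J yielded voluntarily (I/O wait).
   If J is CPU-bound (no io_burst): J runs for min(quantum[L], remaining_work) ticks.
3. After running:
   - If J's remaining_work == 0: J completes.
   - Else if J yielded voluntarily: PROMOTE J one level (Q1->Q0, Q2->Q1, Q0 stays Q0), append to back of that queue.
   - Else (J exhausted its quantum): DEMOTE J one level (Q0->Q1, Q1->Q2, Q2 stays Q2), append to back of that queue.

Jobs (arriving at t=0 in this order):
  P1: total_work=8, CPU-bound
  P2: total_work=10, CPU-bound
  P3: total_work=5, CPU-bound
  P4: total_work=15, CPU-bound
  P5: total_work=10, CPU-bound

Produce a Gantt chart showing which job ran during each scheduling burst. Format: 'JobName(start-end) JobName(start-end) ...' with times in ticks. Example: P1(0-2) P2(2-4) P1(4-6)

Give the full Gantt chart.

Answer: P1(0-2) P2(2-4) P3(4-6) P4(6-8) P5(8-10) P1(10-16) P2(16-22) P3(22-25) P4(25-31) P5(31-37) P2(37-39) P4(39-46) P5(46-48)

Derivation:
t=0-2: P1@Q0 runs 2, rem=6, quantum used, demote→Q1. Q0=[P2,P3,P4,P5] Q1=[P1] Q2=[]
t=2-4: P2@Q0 runs 2, rem=8, quantum used, demote→Q1. Q0=[P3,P4,P5] Q1=[P1,P2] Q2=[]
t=4-6: P3@Q0 runs 2, rem=3, quantum used, demote→Q1. Q0=[P4,P5] Q1=[P1,P2,P3] Q2=[]
t=6-8: P4@Q0 runs 2, rem=13, quantum used, demote→Q1. Q0=[P5] Q1=[P1,P2,P3,P4] Q2=[]
t=8-10: P5@Q0 runs 2, rem=8, quantum used, demote→Q1. Q0=[] Q1=[P1,P2,P3,P4,P5] Q2=[]
t=10-16: P1@Q1 runs 6, rem=0, completes. Q0=[] Q1=[P2,P3,P4,P5] Q2=[]
t=16-22: P2@Q1 runs 6, rem=2, quantum used, demote→Q2. Q0=[] Q1=[P3,P4,P5] Q2=[P2]
t=22-25: P3@Q1 runs 3, rem=0, completes. Q0=[] Q1=[P4,P5] Q2=[P2]
t=25-31: P4@Q1 runs 6, rem=7, quantum used, demote→Q2. Q0=[] Q1=[P5] Q2=[P2,P4]
t=31-37: P5@Q1 runs 6, rem=2, quantum used, demote→Q2. Q0=[] Q1=[] Q2=[P2,P4,P5]
t=37-39: P2@Q2 runs 2, rem=0, completes. Q0=[] Q1=[] Q2=[P4,P5]
t=39-46: P4@Q2 runs 7, rem=0, completes. Q0=[] Q1=[] Q2=[P5]
t=46-48: P5@Q2 runs 2, rem=0, completes. Q0=[] Q1=[] Q2=[]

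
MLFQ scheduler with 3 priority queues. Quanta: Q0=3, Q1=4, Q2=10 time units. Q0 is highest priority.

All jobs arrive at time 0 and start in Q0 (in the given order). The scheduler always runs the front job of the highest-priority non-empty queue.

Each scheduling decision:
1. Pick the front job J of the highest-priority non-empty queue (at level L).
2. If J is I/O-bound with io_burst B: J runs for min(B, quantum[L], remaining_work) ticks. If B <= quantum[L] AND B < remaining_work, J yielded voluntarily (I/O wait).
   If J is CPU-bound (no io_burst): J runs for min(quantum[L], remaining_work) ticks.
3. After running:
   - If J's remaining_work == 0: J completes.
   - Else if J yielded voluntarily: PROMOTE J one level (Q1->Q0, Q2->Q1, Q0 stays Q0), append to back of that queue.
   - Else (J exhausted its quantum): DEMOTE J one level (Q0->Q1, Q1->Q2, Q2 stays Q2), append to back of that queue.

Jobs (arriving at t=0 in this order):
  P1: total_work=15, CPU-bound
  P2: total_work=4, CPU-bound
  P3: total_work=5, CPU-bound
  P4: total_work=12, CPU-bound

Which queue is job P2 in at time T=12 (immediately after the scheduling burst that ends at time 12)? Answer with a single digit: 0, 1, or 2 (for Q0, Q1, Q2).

t=0-3: P1@Q0 runs 3, rem=12, quantum used, demote→Q1. Q0=[P2,P3,P4] Q1=[P1] Q2=[]
t=3-6: P2@Q0 runs 3, rem=1, quantum used, demote→Q1. Q0=[P3,P4] Q1=[P1,P2] Q2=[]
t=6-9: P3@Q0 runs 3, rem=2, quantum used, demote→Q1. Q0=[P4] Q1=[P1,P2,P3] Q2=[]
t=9-12: P4@Q0 runs 3, rem=9, quantum used, demote→Q1. Q0=[] Q1=[P1,P2,P3,P4] Q2=[]
t=12-16: P1@Q1 runs 4, rem=8, quantum used, demote→Q2. Q0=[] Q1=[P2,P3,P4] Q2=[P1]
t=16-17: P2@Q1 runs 1, rem=0, completes. Q0=[] Q1=[P3,P4] Q2=[P1]
t=17-19: P3@Q1 runs 2, rem=0, completes. Q0=[] Q1=[P4] Q2=[P1]
t=19-23: P4@Q1 runs 4, rem=5, quantum used, demote→Q2. Q0=[] Q1=[] Q2=[P1,P4]
t=23-31: P1@Q2 runs 8, rem=0, completes. Q0=[] Q1=[] Q2=[P4]
t=31-36: P4@Q2 runs 5, rem=0, completes. Q0=[] Q1=[] Q2=[]

Answer: 1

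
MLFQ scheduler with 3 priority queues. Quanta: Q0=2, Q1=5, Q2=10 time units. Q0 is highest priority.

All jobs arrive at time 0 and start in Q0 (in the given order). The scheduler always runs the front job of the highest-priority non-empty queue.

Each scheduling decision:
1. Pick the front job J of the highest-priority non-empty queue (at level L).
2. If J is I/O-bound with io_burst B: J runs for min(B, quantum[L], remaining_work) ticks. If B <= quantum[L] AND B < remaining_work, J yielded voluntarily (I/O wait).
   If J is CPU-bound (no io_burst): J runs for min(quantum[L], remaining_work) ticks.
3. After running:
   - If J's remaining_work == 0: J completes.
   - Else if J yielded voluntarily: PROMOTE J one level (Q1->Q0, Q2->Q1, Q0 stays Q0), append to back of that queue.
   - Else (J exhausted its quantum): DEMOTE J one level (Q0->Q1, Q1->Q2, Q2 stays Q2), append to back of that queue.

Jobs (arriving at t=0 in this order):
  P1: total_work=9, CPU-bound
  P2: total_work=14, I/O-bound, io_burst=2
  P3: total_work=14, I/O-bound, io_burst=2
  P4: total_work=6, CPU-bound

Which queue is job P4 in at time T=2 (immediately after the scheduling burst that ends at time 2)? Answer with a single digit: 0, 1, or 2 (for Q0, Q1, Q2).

t=0-2: P1@Q0 runs 2, rem=7, quantum used, demote→Q1. Q0=[P2,P3,P4] Q1=[P1] Q2=[]
t=2-4: P2@Q0 runs 2, rem=12, I/O yield, promote→Q0. Q0=[P3,P4,P2] Q1=[P1] Q2=[]
t=4-6: P3@Q0 runs 2, rem=12, I/O yield, promote→Q0. Q0=[P4,P2,P3] Q1=[P1] Q2=[]
t=6-8: P4@Q0 runs 2, rem=4, quantum used, demote→Q1. Q0=[P2,P3] Q1=[P1,P4] Q2=[]
t=8-10: P2@Q0 runs 2, rem=10, I/O yield, promote→Q0. Q0=[P3,P2] Q1=[P1,P4] Q2=[]
t=10-12: P3@Q0 runs 2, rem=10, I/O yield, promote→Q0. Q0=[P2,P3] Q1=[P1,P4] Q2=[]
t=12-14: P2@Q0 runs 2, rem=8, I/O yield, promote→Q0. Q0=[P3,P2] Q1=[P1,P4] Q2=[]
t=14-16: P3@Q0 runs 2, rem=8, I/O yield, promote→Q0. Q0=[P2,P3] Q1=[P1,P4] Q2=[]
t=16-18: P2@Q0 runs 2, rem=6, I/O yield, promote→Q0. Q0=[P3,P2] Q1=[P1,P4] Q2=[]
t=18-20: P3@Q0 runs 2, rem=6, I/O yield, promote→Q0. Q0=[P2,P3] Q1=[P1,P4] Q2=[]
t=20-22: P2@Q0 runs 2, rem=4, I/O yield, promote→Q0. Q0=[P3,P2] Q1=[P1,P4] Q2=[]
t=22-24: P3@Q0 runs 2, rem=4, I/O yield, promote→Q0. Q0=[P2,P3] Q1=[P1,P4] Q2=[]
t=24-26: P2@Q0 runs 2, rem=2, I/O yield, promote→Q0. Q0=[P3,P2] Q1=[P1,P4] Q2=[]
t=26-28: P3@Q0 runs 2, rem=2, I/O yield, promote→Q0. Q0=[P2,P3] Q1=[P1,P4] Q2=[]
t=28-30: P2@Q0 runs 2, rem=0, completes. Q0=[P3] Q1=[P1,P4] Q2=[]
t=30-32: P3@Q0 runs 2, rem=0, completes. Q0=[] Q1=[P1,P4] Q2=[]
t=32-37: P1@Q1 runs 5, rem=2, quantum used, demote→Q2. Q0=[] Q1=[P4] Q2=[P1]
t=37-41: P4@Q1 runs 4, rem=0, completes. Q0=[] Q1=[] Q2=[P1]
t=41-43: P1@Q2 runs 2, rem=0, completes. Q0=[] Q1=[] Q2=[]

Answer: 0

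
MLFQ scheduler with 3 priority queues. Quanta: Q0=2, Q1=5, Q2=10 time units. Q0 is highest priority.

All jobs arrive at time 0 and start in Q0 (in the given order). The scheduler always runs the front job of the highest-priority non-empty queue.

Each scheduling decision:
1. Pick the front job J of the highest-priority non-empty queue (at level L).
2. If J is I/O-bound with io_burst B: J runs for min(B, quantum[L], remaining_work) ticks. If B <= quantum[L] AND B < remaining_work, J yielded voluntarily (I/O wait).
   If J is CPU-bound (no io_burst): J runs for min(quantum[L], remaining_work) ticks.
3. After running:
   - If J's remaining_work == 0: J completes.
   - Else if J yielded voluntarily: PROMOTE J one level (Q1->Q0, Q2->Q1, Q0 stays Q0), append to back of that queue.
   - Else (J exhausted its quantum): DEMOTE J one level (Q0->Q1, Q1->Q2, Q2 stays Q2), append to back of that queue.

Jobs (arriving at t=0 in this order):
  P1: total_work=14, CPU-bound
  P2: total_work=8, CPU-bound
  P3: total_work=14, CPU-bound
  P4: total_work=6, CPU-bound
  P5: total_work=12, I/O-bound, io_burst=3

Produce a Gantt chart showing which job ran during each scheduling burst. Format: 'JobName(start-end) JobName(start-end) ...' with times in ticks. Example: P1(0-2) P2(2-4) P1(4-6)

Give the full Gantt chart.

Answer: P1(0-2) P2(2-4) P3(4-6) P4(6-8) P5(8-10) P1(10-15) P2(15-20) P3(20-25) P4(25-29) P5(29-32) P5(32-34) P5(34-37) P5(37-39) P1(39-46) P2(46-47) P3(47-54)

Derivation:
t=0-2: P1@Q0 runs 2, rem=12, quantum used, demote→Q1. Q0=[P2,P3,P4,P5] Q1=[P1] Q2=[]
t=2-4: P2@Q0 runs 2, rem=6, quantum used, demote→Q1. Q0=[P3,P4,P5] Q1=[P1,P2] Q2=[]
t=4-6: P3@Q0 runs 2, rem=12, quantum used, demote→Q1. Q0=[P4,P5] Q1=[P1,P2,P3] Q2=[]
t=6-8: P4@Q0 runs 2, rem=4, quantum used, demote→Q1. Q0=[P5] Q1=[P1,P2,P3,P4] Q2=[]
t=8-10: P5@Q0 runs 2, rem=10, quantum used, demote→Q1. Q0=[] Q1=[P1,P2,P3,P4,P5] Q2=[]
t=10-15: P1@Q1 runs 5, rem=7, quantum used, demote→Q2. Q0=[] Q1=[P2,P3,P4,P5] Q2=[P1]
t=15-20: P2@Q1 runs 5, rem=1, quantum used, demote→Q2. Q0=[] Q1=[P3,P4,P5] Q2=[P1,P2]
t=20-25: P3@Q1 runs 5, rem=7, quantum used, demote→Q2. Q0=[] Q1=[P4,P5] Q2=[P1,P2,P3]
t=25-29: P4@Q1 runs 4, rem=0, completes. Q0=[] Q1=[P5] Q2=[P1,P2,P3]
t=29-32: P5@Q1 runs 3, rem=7, I/O yield, promote→Q0. Q0=[P5] Q1=[] Q2=[P1,P2,P3]
t=32-34: P5@Q0 runs 2, rem=5, quantum used, demote→Q1. Q0=[] Q1=[P5] Q2=[P1,P2,P3]
t=34-37: P5@Q1 runs 3, rem=2, I/O yield, promote→Q0. Q0=[P5] Q1=[] Q2=[P1,P2,P3]
t=37-39: P5@Q0 runs 2, rem=0, completes. Q0=[] Q1=[] Q2=[P1,P2,P3]
t=39-46: P1@Q2 runs 7, rem=0, completes. Q0=[] Q1=[] Q2=[P2,P3]
t=46-47: P2@Q2 runs 1, rem=0, completes. Q0=[] Q1=[] Q2=[P3]
t=47-54: P3@Q2 runs 7, rem=0, completes. Q0=[] Q1=[] Q2=[]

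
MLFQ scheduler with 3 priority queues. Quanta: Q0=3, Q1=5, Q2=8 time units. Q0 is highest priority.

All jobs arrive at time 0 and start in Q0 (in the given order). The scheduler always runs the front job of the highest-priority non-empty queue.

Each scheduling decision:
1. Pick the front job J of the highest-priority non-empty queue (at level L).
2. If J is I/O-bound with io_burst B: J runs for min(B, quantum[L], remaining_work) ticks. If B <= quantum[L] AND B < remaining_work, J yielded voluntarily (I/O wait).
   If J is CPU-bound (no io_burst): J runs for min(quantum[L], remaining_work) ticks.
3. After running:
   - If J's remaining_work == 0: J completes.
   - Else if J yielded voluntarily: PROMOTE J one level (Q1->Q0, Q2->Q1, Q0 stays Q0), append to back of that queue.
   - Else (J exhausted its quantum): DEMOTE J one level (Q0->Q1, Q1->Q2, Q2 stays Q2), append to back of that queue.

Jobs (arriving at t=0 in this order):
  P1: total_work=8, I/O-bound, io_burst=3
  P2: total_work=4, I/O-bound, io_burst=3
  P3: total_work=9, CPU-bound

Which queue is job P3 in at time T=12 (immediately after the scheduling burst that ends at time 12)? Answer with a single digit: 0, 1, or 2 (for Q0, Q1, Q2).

t=0-3: P1@Q0 runs 3, rem=5, I/O yield, promote→Q0. Q0=[P2,P3,P1] Q1=[] Q2=[]
t=3-6: P2@Q0 runs 3, rem=1, I/O yield, promote→Q0. Q0=[P3,P1,P2] Q1=[] Q2=[]
t=6-9: P3@Q0 runs 3, rem=6, quantum used, demote→Q1. Q0=[P1,P2] Q1=[P3] Q2=[]
t=9-12: P1@Q0 runs 3, rem=2, I/O yield, promote→Q0. Q0=[P2,P1] Q1=[P3] Q2=[]
t=12-13: P2@Q0 runs 1, rem=0, completes. Q0=[P1] Q1=[P3] Q2=[]
t=13-15: P1@Q0 runs 2, rem=0, completes. Q0=[] Q1=[P3] Q2=[]
t=15-20: P3@Q1 runs 5, rem=1, quantum used, demote→Q2. Q0=[] Q1=[] Q2=[P3]
t=20-21: P3@Q2 runs 1, rem=0, completes. Q0=[] Q1=[] Q2=[]

Answer: 1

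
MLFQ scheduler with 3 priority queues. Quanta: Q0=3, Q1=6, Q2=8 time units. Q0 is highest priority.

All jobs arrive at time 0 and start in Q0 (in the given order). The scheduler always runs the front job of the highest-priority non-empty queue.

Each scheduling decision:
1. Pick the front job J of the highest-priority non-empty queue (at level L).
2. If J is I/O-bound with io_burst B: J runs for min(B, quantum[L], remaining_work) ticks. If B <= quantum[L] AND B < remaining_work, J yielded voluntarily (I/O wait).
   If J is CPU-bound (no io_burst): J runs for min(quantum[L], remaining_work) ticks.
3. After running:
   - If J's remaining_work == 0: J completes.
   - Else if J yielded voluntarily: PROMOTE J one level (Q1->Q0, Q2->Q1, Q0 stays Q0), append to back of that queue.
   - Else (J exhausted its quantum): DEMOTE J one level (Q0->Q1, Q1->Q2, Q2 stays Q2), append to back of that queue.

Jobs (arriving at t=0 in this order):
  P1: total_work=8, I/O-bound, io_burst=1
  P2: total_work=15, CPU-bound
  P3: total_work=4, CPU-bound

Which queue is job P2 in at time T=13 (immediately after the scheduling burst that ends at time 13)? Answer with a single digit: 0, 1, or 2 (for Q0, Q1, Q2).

Answer: 1

Derivation:
t=0-1: P1@Q0 runs 1, rem=7, I/O yield, promote→Q0. Q0=[P2,P3,P1] Q1=[] Q2=[]
t=1-4: P2@Q0 runs 3, rem=12, quantum used, demote→Q1. Q0=[P3,P1] Q1=[P2] Q2=[]
t=4-7: P3@Q0 runs 3, rem=1, quantum used, demote→Q1. Q0=[P1] Q1=[P2,P3] Q2=[]
t=7-8: P1@Q0 runs 1, rem=6, I/O yield, promote→Q0. Q0=[P1] Q1=[P2,P3] Q2=[]
t=8-9: P1@Q0 runs 1, rem=5, I/O yield, promote→Q0. Q0=[P1] Q1=[P2,P3] Q2=[]
t=9-10: P1@Q0 runs 1, rem=4, I/O yield, promote→Q0. Q0=[P1] Q1=[P2,P3] Q2=[]
t=10-11: P1@Q0 runs 1, rem=3, I/O yield, promote→Q0. Q0=[P1] Q1=[P2,P3] Q2=[]
t=11-12: P1@Q0 runs 1, rem=2, I/O yield, promote→Q0. Q0=[P1] Q1=[P2,P3] Q2=[]
t=12-13: P1@Q0 runs 1, rem=1, I/O yield, promote→Q0. Q0=[P1] Q1=[P2,P3] Q2=[]
t=13-14: P1@Q0 runs 1, rem=0, completes. Q0=[] Q1=[P2,P3] Q2=[]
t=14-20: P2@Q1 runs 6, rem=6, quantum used, demote→Q2. Q0=[] Q1=[P3] Q2=[P2]
t=20-21: P3@Q1 runs 1, rem=0, completes. Q0=[] Q1=[] Q2=[P2]
t=21-27: P2@Q2 runs 6, rem=0, completes. Q0=[] Q1=[] Q2=[]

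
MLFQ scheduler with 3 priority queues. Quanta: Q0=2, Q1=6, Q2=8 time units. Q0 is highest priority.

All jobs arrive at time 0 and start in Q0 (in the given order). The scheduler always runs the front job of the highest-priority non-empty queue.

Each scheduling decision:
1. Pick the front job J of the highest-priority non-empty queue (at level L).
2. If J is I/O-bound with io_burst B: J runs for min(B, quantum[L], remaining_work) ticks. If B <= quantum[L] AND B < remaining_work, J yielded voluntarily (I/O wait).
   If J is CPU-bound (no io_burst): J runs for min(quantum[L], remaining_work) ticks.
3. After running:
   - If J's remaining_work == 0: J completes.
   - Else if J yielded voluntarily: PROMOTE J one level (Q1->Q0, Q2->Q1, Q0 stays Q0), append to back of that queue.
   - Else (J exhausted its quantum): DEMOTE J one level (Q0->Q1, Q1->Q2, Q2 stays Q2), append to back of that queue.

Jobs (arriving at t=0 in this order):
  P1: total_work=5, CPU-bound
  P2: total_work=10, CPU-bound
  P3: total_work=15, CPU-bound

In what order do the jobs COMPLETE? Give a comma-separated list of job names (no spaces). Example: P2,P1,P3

t=0-2: P1@Q0 runs 2, rem=3, quantum used, demote→Q1. Q0=[P2,P3] Q1=[P1] Q2=[]
t=2-4: P2@Q0 runs 2, rem=8, quantum used, demote→Q1. Q0=[P3] Q1=[P1,P2] Q2=[]
t=4-6: P3@Q0 runs 2, rem=13, quantum used, demote→Q1. Q0=[] Q1=[P1,P2,P3] Q2=[]
t=6-9: P1@Q1 runs 3, rem=0, completes. Q0=[] Q1=[P2,P3] Q2=[]
t=9-15: P2@Q1 runs 6, rem=2, quantum used, demote→Q2. Q0=[] Q1=[P3] Q2=[P2]
t=15-21: P3@Q1 runs 6, rem=7, quantum used, demote→Q2. Q0=[] Q1=[] Q2=[P2,P3]
t=21-23: P2@Q2 runs 2, rem=0, completes. Q0=[] Q1=[] Q2=[P3]
t=23-30: P3@Q2 runs 7, rem=0, completes. Q0=[] Q1=[] Q2=[]

Answer: P1,P2,P3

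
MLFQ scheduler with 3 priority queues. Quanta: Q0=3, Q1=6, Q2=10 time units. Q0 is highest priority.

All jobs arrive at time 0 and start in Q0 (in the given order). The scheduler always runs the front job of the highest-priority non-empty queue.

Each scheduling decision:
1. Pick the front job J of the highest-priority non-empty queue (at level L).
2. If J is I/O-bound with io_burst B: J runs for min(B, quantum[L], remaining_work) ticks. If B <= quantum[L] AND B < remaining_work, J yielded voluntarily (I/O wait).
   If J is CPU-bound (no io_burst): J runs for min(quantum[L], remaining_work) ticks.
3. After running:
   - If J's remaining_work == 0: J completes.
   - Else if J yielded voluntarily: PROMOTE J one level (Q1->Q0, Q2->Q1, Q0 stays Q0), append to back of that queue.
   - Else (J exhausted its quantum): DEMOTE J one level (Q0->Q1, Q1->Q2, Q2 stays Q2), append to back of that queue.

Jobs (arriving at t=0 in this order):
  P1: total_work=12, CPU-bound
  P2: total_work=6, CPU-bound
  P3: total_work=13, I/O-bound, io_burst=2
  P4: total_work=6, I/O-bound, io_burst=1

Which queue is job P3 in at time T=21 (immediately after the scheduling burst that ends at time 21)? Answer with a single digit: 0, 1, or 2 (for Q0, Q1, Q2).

t=0-3: P1@Q0 runs 3, rem=9, quantum used, demote→Q1. Q0=[P2,P3,P4] Q1=[P1] Q2=[]
t=3-6: P2@Q0 runs 3, rem=3, quantum used, demote→Q1. Q0=[P3,P4] Q1=[P1,P2] Q2=[]
t=6-8: P3@Q0 runs 2, rem=11, I/O yield, promote→Q0. Q0=[P4,P3] Q1=[P1,P2] Q2=[]
t=8-9: P4@Q0 runs 1, rem=5, I/O yield, promote→Q0. Q0=[P3,P4] Q1=[P1,P2] Q2=[]
t=9-11: P3@Q0 runs 2, rem=9, I/O yield, promote→Q0. Q0=[P4,P3] Q1=[P1,P2] Q2=[]
t=11-12: P4@Q0 runs 1, rem=4, I/O yield, promote→Q0. Q0=[P3,P4] Q1=[P1,P2] Q2=[]
t=12-14: P3@Q0 runs 2, rem=7, I/O yield, promote→Q0. Q0=[P4,P3] Q1=[P1,P2] Q2=[]
t=14-15: P4@Q0 runs 1, rem=3, I/O yield, promote→Q0. Q0=[P3,P4] Q1=[P1,P2] Q2=[]
t=15-17: P3@Q0 runs 2, rem=5, I/O yield, promote→Q0. Q0=[P4,P3] Q1=[P1,P2] Q2=[]
t=17-18: P4@Q0 runs 1, rem=2, I/O yield, promote→Q0. Q0=[P3,P4] Q1=[P1,P2] Q2=[]
t=18-20: P3@Q0 runs 2, rem=3, I/O yield, promote→Q0. Q0=[P4,P3] Q1=[P1,P2] Q2=[]
t=20-21: P4@Q0 runs 1, rem=1, I/O yield, promote→Q0. Q0=[P3,P4] Q1=[P1,P2] Q2=[]
t=21-23: P3@Q0 runs 2, rem=1, I/O yield, promote→Q0. Q0=[P4,P3] Q1=[P1,P2] Q2=[]
t=23-24: P4@Q0 runs 1, rem=0, completes. Q0=[P3] Q1=[P1,P2] Q2=[]
t=24-25: P3@Q0 runs 1, rem=0, completes. Q0=[] Q1=[P1,P2] Q2=[]
t=25-31: P1@Q1 runs 6, rem=3, quantum used, demote→Q2. Q0=[] Q1=[P2] Q2=[P1]
t=31-34: P2@Q1 runs 3, rem=0, completes. Q0=[] Q1=[] Q2=[P1]
t=34-37: P1@Q2 runs 3, rem=0, completes. Q0=[] Q1=[] Q2=[]

Answer: 0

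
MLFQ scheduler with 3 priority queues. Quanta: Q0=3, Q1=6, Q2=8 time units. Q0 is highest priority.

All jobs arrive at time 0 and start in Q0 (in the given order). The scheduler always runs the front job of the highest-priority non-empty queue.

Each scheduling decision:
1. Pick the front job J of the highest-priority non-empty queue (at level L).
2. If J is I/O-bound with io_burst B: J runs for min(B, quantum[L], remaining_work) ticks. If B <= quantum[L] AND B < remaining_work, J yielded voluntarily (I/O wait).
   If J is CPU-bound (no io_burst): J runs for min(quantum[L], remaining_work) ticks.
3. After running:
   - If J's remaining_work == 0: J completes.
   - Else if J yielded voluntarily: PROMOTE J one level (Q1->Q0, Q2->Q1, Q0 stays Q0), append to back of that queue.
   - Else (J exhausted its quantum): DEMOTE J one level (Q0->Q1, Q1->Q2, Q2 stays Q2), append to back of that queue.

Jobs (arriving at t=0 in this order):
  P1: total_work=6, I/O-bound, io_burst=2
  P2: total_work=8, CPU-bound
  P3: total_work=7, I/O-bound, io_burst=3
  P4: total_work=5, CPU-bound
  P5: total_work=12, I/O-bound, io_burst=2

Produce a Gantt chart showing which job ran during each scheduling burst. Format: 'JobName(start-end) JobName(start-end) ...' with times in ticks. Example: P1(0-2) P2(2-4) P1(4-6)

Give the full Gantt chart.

Answer: P1(0-2) P2(2-5) P3(5-8) P4(8-11) P5(11-13) P1(13-15) P3(15-18) P5(18-20) P1(20-22) P3(22-23) P5(23-25) P5(25-27) P5(27-29) P5(29-31) P2(31-36) P4(36-38)

Derivation:
t=0-2: P1@Q0 runs 2, rem=4, I/O yield, promote→Q0. Q0=[P2,P3,P4,P5,P1] Q1=[] Q2=[]
t=2-5: P2@Q0 runs 3, rem=5, quantum used, demote→Q1. Q0=[P3,P4,P5,P1] Q1=[P2] Q2=[]
t=5-8: P3@Q0 runs 3, rem=4, I/O yield, promote→Q0. Q0=[P4,P5,P1,P3] Q1=[P2] Q2=[]
t=8-11: P4@Q0 runs 3, rem=2, quantum used, demote→Q1. Q0=[P5,P1,P3] Q1=[P2,P4] Q2=[]
t=11-13: P5@Q0 runs 2, rem=10, I/O yield, promote→Q0. Q0=[P1,P3,P5] Q1=[P2,P4] Q2=[]
t=13-15: P1@Q0 runs 2, rem=2, I/O yield, promote→Q0. Q0=[P3,P5,P1] Q1=[P2,P4] Q2=[]
t=15-18: P3@Q0 runs 3, rem=1, I/O yield, promote→Q0. Q0=[P5,P1,P3] Q1=[P2,P4] Q2=[]
t=18-20: P5@Q0 runs 2, rem=8, I/O yield, promote→Q0. Q0=[P1,P3,P5] Q1=[P2,P4] Q2=[]
t=20-22: P1@Q0 runs 2, rem=0, completes. Q0=[P3,P5] Q1=[P2,P4] Q2=[]
t=22-23: P3@Q0 runs 1, rem=0, completes. Q0=[P5] Q1=[P2,P4] Q2=[]
t=23-25: P5@Q0 runs 2, rem=6, I/O yield, promote→Q0. Q0=[P5] Q1=[P2,P4] Q2=[]
t=25-27: P5@Q0 runs 2, rem=4, I/O yield, promote→Q0. Q0=[P5] Q1=[P2,P4] Q2=[]
t=27-29: P5@Q0 runs 2, rem=2, I/O yield, promote→Q0. Q0=[P5] Q1=[P2,P4] Q2=[]
t=29-31: P5@Q0 runs 2, rem=0, completes. Q0=[] Q1=[P2,P4] Q2=[]
t=31-36: P2@Q1 runs 5, rem=0, completes. Q0=[] Q1=[P4] Q2=[]
t=36-38: P4@Q1 runs 2, rem=0, completes. Q0=[] Q1=[] Q2=[]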